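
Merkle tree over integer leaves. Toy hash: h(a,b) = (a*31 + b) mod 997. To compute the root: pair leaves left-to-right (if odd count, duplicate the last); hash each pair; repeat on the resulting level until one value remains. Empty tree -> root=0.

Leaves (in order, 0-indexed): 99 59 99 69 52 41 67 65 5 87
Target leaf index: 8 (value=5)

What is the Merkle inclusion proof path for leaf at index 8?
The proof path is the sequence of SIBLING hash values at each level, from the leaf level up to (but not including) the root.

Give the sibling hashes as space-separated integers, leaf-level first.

Answer: 87 242 765 169

Derivation:
L0 (leaves): [99, 59, 99, 69, 52, 41, 67, 65, 5, 87], target index=8
L1: h(99,59)=(99*31+59)%997=137 [pair 0] h(99,69)=(99*31+69)%997=147 [pair 1] h(52,41)=(52*31+41)%997=656 [pair 2] h(67,65)=(67*31+65)%997=148 [pair 3] h(5,87)=(5*31+87)%997=242 [pair 4] -> [137, 147, 656, 148, 242]
  Sibling for proof at L0: 87
L2: h(137,147)=(137*31+147)%997=406 [pair 0] h(656,148)=(656*31+148)%997=544 [pair 1] h(242,242)=(242*31+242)%997=765 [pair 2] -> [406, 544, 765]
  Sibling for proof at L1: 242
L3: h(406,544)=(406*31+544)%997=169 [pair 0] h(765,765)=(765*31+765)%997=552 [pair 1] -> [169, 552]
  Sibling for proof at L2: 765
L4: h(169,552)=(169*31+552)%997=806 [pair 0] -> [806]
  Sibling for proof at L3: 169
Root: 806
Proof path (sibling hashes from leaf to root): [87, 242, 765, 169]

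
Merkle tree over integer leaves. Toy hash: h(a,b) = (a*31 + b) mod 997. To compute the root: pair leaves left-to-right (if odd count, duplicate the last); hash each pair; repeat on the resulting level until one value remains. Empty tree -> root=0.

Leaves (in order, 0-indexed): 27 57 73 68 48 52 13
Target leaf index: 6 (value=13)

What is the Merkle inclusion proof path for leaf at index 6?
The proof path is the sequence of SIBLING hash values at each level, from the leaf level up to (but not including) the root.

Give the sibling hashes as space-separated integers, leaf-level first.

Answer: 13 543 135

Derivation:
L0 (leaves): [27, 57, 73, 68, 48, 52, 13], target index=6
L1: h(27,57)=(27*31+57)%997=894 [pair 0] h(73,68)=(73*31+68)%997=337 [pair 1] h(48,52)=(48*31+52)%997=543 [pair 2] h(13,13)=(13*31+13)%997=416 [pair 3] -> [894, 337, 543, 416]
  Sibling for proof at L0: 13
L2: h(894,337)=(894*31+337)%997=135 [pair 0] h(543,416)=(543*31+416)%997=300 [pair 1] -> [135, 300]
  Sibling for proof at L1: 543
L3: h(135,300)=(135*31+300)%997=497 [pair 0] -> [497]
  Sibling for proof at L2: 135
Root: 497
Proof path (sibling hashes from leaf to root): [13, 543, 135]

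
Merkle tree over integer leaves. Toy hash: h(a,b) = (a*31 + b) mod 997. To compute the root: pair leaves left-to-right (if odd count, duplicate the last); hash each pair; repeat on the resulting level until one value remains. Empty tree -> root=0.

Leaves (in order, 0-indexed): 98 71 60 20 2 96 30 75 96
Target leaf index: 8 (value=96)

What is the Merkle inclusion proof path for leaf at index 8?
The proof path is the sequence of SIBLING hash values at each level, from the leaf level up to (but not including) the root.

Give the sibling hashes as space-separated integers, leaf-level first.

L0 (leaves): [98, 71, 60, 20, 2, 96, 30, 75, 96], target index=8
L1: h(98,71)=(98*31+71)%997=118 [pair 0] h(60,20)=(60*31+20)%997=883 [pair 1] h(2,96)=(2*31+96)%997=158 [pair 2] h(30,75)=(30*31+75)%997=8 [pair 3] h(96,96)=(96*31+96)%997=81 [pair 4] -> [118, 883, 158, 8, 81]
  Sibling for proof at L0: 96
L2: h(118,883)=(118*31+883)%997=553 [pair 0] h(158,8)=(158*31+8)%997=918 [pair 1] h(81,81)=(81*31+81)%997=598 [pair 2] -> [553, 918, 598]
  Sibling for proof at L1: 81
L3: h(553,918)=(553*31+918)%997=115 [pair 0] h(598,598)=(598*31+598)%997=193 [pair 1] -> [115, 193]
  Sibling for proof at L2: 598
L4: h(115,193)=(115*31+193)%997=767 [pair 0] -> [767]
  Sibling for proof at L3: 115
Root: 767
Proof path (sibling hashes from leaf to root): [96, 81, 598, 115]

Answer: 96 81 598 115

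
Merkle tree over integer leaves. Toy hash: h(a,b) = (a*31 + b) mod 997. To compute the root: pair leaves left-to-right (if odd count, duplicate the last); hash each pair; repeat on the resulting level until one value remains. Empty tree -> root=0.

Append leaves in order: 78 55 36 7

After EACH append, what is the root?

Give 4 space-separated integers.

Answer: 78 479 49 20

Derivation:
After append 78 (leaves=[78]):
  L0: [78]
  root=78
After append 55 (leaves=[78, 55]):
  L0: [78, 55]
  L1: h(78,55)=(78*31+55)%997=479 -> [479]
  root=479
After append 36 (leaves=[78, 55, 36]):
  L0: [78, 55, 36]
  L1: h(78,55)=(78*31+55)%997=479 h(36,36)=(36*31+36)%997=155 -> [479, 155]
  L2: h(479,155)=(479*31+155)%997=49 -> [49]
  root=49
After append 7 (leaves=[78, 55, 36, 7]):
  L0: [78, 55, 36, 7]
  L1: h(78,55)=(78*31+55)%997=479 h(36,7)=(36*31+7)%997=126 -> [479, 126]
  L2: h(479,126)=(479*31+126)%997=20 -> [20]
  root=20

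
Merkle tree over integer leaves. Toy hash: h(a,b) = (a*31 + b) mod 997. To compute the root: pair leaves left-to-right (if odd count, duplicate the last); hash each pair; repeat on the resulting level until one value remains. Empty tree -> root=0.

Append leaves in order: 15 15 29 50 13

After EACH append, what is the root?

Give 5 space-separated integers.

Answer: 15 480 853 874 526

Derivation:
After append 15 (leaves=[15]):
  L0: [15]
  root=15
After append 15 (leaves=[15, 15]):
  L0: [15, 15]
  L1: h(15,15)=(15*31+15)%997=480 -> [480]
  root=480
After append 29 (leaves=[15, 15, 29]):
  L0: [15, 15, 29]
  L1: h(15,15)=(15*31+15)%997=480 h(29,29)=(29*31+29)%997=928 -> [480, 928]
  L2: h(480,928)=(480*31+928)%997=853 -> [853]
  root=853
After append 50 (leaves=[15, 15, 29, 50]):
  L0: [15, 15, 29, 50]
  L1: h(15,15)=(15*31+15)%997=480 h(29,50)=(29*31+50)%997=949 -> [480, 949]
  L2: h(480,949)=(480*31+949)%997=874 -> [874]
  root=874
After append 13 (leaves=[15, 15, 29, 50, 13]):
  L0: [15, 15, 29, 50, 13]
  L1: h(15,15)=(15*31+15)%997=480 h(29,50)=(29*31+50)%997=949 h(13,13)=(13*31+13)%997=416 -> [480, 949, 416]
  L2: h(480,949)=(480*31+949)%997=874 h(416,416)=(416*31+416)%997=351 -> [874, 351]
  L3: h(874,351)=(874*31+351)%997=526 -> [526]
  root=526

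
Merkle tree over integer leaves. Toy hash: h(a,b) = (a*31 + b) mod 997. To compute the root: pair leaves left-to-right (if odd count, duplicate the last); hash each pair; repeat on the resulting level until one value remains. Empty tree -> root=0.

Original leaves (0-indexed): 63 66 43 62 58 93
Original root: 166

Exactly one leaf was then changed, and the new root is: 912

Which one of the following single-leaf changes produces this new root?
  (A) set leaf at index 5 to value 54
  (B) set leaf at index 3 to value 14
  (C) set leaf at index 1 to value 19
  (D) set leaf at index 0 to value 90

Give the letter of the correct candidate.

Answer: A

Derivation:
Original leaves: [63, 66, 43, 62, 58, 93]
Target new root: 912
Try each candidate change and compute the resulting root:
Candidate A: set leaf[5] = 54 -> leaves = [63, 66, 43, 62, 58, 54]
  L0: [63, 66, 43, 62, 58, 54]
  L1: h(63,66)=(63*31+66)%997=25 h(43,62)=(43*31+62)%997=398 h(58,54)=(58*31+54)%997=855 -> [25, 398, 855]
  L2: h(25,398)=(25*31+398)%997=176 h(855,855)=(855*31+855)%997=441 -> [176, 441]
  L3: h(176,441)=(176*31+441)%997=912 -> [912]
  root = 912 == target 912  ** MATCH **
Candidate B: set leaf[3] = 14 -> leaves = [63, 66, 43, 14, 58, 93]
  L0: [63, 66, 43, 14, 58, 93]
  L1: h(63,66)=(63*31+66)%997=25 h(43,14)=(43*31+14)%997=350 h(58,93)=(58*31+93)%997=894 -> [25, 350, 894]
  L2: h(25,350)=(25*31+350)%997=128 h(894,894)=(894*31+894)%997=692 -> [128, 692]
  L3: h(128,692)=(128*31+692)%997=672 -> [672]
  root = 672 != target 912
Candidate C: set leaf[1] = 19 -> leaves = [63, 19, 43, 62, 58, 93]
  L0: [63, 19, 43, 62, 58, 93]
  L1: h(63,19)=(63*31+19)%997=975 h(43,62)=(43*31+62)%997=398 h(58,93)=(58*31+93)%997=894 -> [975, 398, 894]
  L2: h(975,398)=(975*31+398)%997=713 h(894,894)=(894*31+894)%997=692 -> [713, 692]
  L3: h(713,692)=(713*31+692)%997=861 -> [861]
  root = 861 != target 912
Candidate D: set leaf[0] = 90 -> leaves = [90, 66, 43, 62, 58, 93]
  L0: [90, 66, 43, 62, 58, 93]
  L1: h(90,66)=(90*31+66)%997=862 h(43,62)=(43*31+62)%997=398 h(58,93)=(58*31+93)%997=894 -> [862, 398, 894]
  L2: h(862,398)=(862*31+398)%997=201 h(894,894)=(894*31+894)%997=692 -> [201, 692]
  L3: h(201,692)=(201*31+692)%997=941 -> [941]
  root = 941 != target 912
Candidate A produces the target root.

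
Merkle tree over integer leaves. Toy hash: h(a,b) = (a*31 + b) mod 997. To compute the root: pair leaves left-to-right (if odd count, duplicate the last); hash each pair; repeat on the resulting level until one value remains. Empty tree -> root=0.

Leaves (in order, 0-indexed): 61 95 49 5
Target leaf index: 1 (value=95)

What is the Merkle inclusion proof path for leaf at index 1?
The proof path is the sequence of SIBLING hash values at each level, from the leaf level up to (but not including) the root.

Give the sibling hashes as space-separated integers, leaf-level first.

L0 (leaves): [61, 95, 49, 5], target index=1
L1: h(61,95)=(61*31+95)%997=989 [pair 0] h(49,5)=(49*31+5)%997=527 [pair 1] -> [989, 527]
  Sibling for proof at L0: 61
L2: h(989,527)=(989*31+527)%997=279 [pair 0] -> [279]
  Sibling for proof at L1: 527
Root: 279
Proof path (sibling hashes from leaf to root): [61, 527]

Answer: 61 527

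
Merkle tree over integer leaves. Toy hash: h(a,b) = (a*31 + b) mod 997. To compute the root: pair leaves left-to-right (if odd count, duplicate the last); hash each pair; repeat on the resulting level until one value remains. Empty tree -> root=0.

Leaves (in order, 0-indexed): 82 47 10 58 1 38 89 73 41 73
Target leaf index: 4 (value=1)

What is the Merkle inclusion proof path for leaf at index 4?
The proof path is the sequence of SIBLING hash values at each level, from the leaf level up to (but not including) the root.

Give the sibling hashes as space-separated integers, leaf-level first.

Answer: 38 838 867 396

Derivation:
L0 (leaves): [82, 47, 10, 58, 1, 38, 89, 73, 41, 73], target index=4
L1: h(82,47)=(82*31+47)%997=595 [pair 0] h(10,58)=(10*31+58)%997=368 [pair 1] h(1,38)=(1*31+38)%997=69 [pair 2] h(89,73)=(89*31+73)%997=838 [pair 3] h(41,73)=(41*31+73)%997=347 [pair 4] -> [595, 368, 69, 838, 347]
  Sibling for proof at L0: 38
L2: h(595,368)=(595*31+368)%997=867 [pair 0] h(69,838)=(69*31+838)%997=983 [pair 1] h(347,347)=(347*31+347)%997=137 [pair 2] -> [867, 983, 137]
  Sibling for proof at L1: 838
L3: h(867,983)=(867*31+983)%997=941 [pair 0] h(137,137)=(137*31+137)%997=396 [pair 1] -> [941, 396]
  Sibling for proof at L2: 867
L4: h(941,396)=(941*31+396)%997=654 [pair 0] -> [654]
  Sibling for proof at L3: 396
Root: 654
Proof path (sibling hashes from leaf to root): [38, 838, 867, 396]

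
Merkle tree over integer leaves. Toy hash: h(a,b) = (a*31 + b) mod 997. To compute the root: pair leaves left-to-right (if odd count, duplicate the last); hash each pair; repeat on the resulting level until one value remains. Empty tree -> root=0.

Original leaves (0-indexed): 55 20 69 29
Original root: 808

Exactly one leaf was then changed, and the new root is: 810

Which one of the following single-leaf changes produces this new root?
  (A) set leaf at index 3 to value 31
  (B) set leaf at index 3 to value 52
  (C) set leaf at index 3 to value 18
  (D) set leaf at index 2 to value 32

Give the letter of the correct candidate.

Original leaves: [55, 20, 69, 29]
Target new root: 810
Try each candidate change and compute the resulting root:
Candidate A: set leaf[3] = 31 -> leaves = [55, 20, 69, 31]
  L0: [55, 20, 69, 31]
  L1: h(55,20)=(55*31+20)%997=728 h(69,31)=(69*31+31)%997=176 -> [728, 176]
  L2: h(728,176)=(728*31+176)%997=810 -> [810]
  root = 810 == target 810  ** MATCH **
Candidate B: set leaf[3] = 52 -> leaves = [55, 20, 69, 52]
  L0: [55, 20, 69, 52]
  L1: h(55,20)=(55*31+20)%997=728 h(69,52)=(69*31+52)%997=197 -> [728, 197]
  L2: h(728,197)=(728*31+197)%997=831 -> [831]
  root = 831 != target 810
Candidate C: set leaf[3] = 18 -> leaves = [55, 20, 69, 18]
  L0: [55, 20, 69, 18]
  L1: h(55,20)=(55*31+20)%997=728 h(69,18)=(69*31+18)%997=163 -> [728, 163]
  L2: h(728,163)=(728*31+163)%997=797 -> [797]
  root = 797 != target 810
Candidate D: set leaf[2] = 32 -> leaves = [55, 20, 32, 29]
  L0: [55, 20, 32, 29]
  L1: h(55,20)=(55*31+20)%997=728 h(32,29)=(32*31+29)%997=24 -> [728, 24]
  L2: h(728,24)=(728*31+24)%997=658 -> [658]
  root = 658 != target 810
Candidate A produces the target root.

Answer: A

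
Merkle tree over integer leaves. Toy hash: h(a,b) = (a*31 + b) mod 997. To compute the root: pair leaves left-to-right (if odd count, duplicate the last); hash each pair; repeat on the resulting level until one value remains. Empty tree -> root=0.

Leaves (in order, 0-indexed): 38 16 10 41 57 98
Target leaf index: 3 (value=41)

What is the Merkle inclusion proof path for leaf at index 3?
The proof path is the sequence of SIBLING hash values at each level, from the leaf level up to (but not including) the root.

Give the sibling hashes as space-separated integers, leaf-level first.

L0 (leaves): [38, 16, 10, 41, 57, 98], target index=3
L1: h(38,16)=(38*31+16)%997=197 [pair 0] h(10,41)=(10*31+41)%997=351 [pair 1] h(57,98)=(57*31+98)%997=868 [pair 2] -> [197, 351, 868]
  Sibling for proof at L0: 10
L2: h(197,351)=(197*31+351)%997=476 [pair 0] h(868,868)=(868*31+868)%997=857 [pair 1] -> [476, 857]
  Sibling for proof at L1: 197
L3: h(476,857)=(476*31+857)%997=658 [pair 0] -> [658]
  Sibling for proof at L2: 857
Root: 658
Proof path (sibling hashes from leaf to root): [10, 197, 857]

Answer: 10 197 857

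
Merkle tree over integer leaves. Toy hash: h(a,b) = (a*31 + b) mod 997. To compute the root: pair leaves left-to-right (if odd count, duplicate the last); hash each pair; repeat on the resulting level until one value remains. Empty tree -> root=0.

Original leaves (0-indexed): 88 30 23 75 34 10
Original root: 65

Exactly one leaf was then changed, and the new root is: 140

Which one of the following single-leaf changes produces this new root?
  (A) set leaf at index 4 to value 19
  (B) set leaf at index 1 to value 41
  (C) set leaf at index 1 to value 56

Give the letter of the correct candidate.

Original leaves: [88, 30, 23, 75, 34, 10]
Target new root: 140
Try each candidate change and compute the resulting root:
Candidate A: set leaf[4] = 19 -> leaves = [88, 30, 23, 75, 19, 10]
  L0: [88, 30, 23, 75, 19, 10]
  L1: h(88,30)=(88*31+30)%997=764 h(23,75)=(23*31+75)%997=788 h(19,10)=(19*31+10)%997=599 -> [764, 788, 599]
  L2: h(764,788)=(764*31+788)%997=544 h(599,599)=(599*31+599)%997=225 -> [544, 225]
  L3: h(544,225)=(544*31+225)%997=140 -> [140]
  root = 140 == target 140  ** MATCH **
Candidate B: set leaf[1] = 41 -> leaves = [88, 41, 23, 75, 34, 10]
  L0: [88, 41, 23, 75, 34, 10]
  L1: h(88,41)=(88*31+41)%997=775 h(23,75)=(23*31+75)%997=788 h(34,10)=(34*31+10)%997=67 -> [775, 788, 67]
  L2: h(775,788)=(775*31+788)%997=885 h(67,67)=(67*31+67)%997=150 -> [885, 150]
  L3: h(885,150)=(885*31+150)%997=666 -> [666]
  root = 666 != target 140
Candidate C: set leaf[1] = 56 -> leaves = [88, 56, 23, 75, 34, 10]
  L0: [88, 56, 23, 75, 34, 10]
  L1: h(88,56)=(88*31+56)%997=790 h(23,75)=(23*31+75)%997=788 h(34,10)=(34*31+10)%997=67 -> [790, 788, 67]
  L2: h(790,788)=(790*31+788)%997=353 h(67,67)=(67*31+67)%997=150 -> [353, 150]
  L3: h(353,150)=(353*31+150)%997=126 -> [126]
  root = 126 != target 140
Candidate A produces the target root.

Answer: A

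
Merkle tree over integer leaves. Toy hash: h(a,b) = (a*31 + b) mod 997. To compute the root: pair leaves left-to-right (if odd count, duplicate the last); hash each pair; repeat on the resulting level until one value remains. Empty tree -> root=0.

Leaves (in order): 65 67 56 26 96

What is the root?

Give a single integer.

Answer: 208

Derivation:
L0: [65, 67, 56, 26, 96]
L1: h(65,67)=(65*31+67)%997=88 h(56,26)=(56*31+26)%997=765 h(96,96)=(96*31+96)%997=81 -> [88, 765, 81]
L2: h(88,765)=(88*31+765)%997=502 h(81,81)=(81*31+81)%997=598 -> [502, 598]
L3: h(502,598)=(502*31+598)%997=208 -> [208]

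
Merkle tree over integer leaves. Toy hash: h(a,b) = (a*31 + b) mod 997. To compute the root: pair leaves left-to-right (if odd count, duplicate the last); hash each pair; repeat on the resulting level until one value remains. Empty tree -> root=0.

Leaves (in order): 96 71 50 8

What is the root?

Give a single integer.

Answer: 303

Derivation:
L0: [96, 71, 50, 8]
L1: h(96,71)=(96*31+71)%997=56 h(50,8)=(50*31+8)%997=561 -> [56, 561]
L2: h(56,561)=(56*31+561)%997=303 -> [303]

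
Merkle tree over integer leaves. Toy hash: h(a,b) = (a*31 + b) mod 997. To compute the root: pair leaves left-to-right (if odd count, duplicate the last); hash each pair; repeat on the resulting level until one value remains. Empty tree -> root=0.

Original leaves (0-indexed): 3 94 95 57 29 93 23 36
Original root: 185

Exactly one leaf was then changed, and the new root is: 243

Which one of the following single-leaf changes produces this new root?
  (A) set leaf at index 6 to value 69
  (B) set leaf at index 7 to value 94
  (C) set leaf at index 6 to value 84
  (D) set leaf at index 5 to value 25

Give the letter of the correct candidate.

Answer: B

Derivation:
Original leaves: [3, 94, 95, 57, 29, 93, 23, 36]
Target new root: 243
Try each candidate change and compute the resulting root:
Candidate A: set leaf[6] = 69 -> leaves = [3, 94, 95, 57, 29, 93, 69, 36]
  L0: [3, 94, 95, 57, 29, 93, 69, 36]
  L1: h(3,94)=(3*31+94)%997=187 h(95,57)=(95*31+57)%997=11 h(29,93)=(29*31+93)%997=992 h(69,36)=(69*31+36)%997=181 -> [187, 11, 992, 181]
  L2: h(187,11)=(187*31+11)%997=823 h(992,181)=(992*31+181)%997=26 -> [823, 26]
  L3: h(823,26)=(823*31+26)%997=614 -> [614]
  root = 614 != target 243
Candidate B: set leaf[7] = 94 -> leaves = [3, 94, 95, 57, 29, 93, 23, 94]
  L0: [3, 94, 95, 57, 29, 93, 23, 94]
  L1: h(3,94)=(3*31+94)%997=187 h(95,57)=(95*31+57)%997=11 h(29,93)=(29*31+93)%997=992 h(23,94)=(23*31+94)%997=807 -> [187, 11, 992, 807]
  L2: h(187,11)=(187*31+11)%997=823 h(992,807)=(992*31+807)%997=652 -> [823, 652]
  L3: h(823,652)=(823*31+652)%997=243 -> [243]
  root = 243 == target 243  ** MATCH **
Candidate C: set leaf[6] = 84 -> leaves = [3, 94, 95, 57, 29, 93, 84, 36]
  L0: [3, 94, 95, 57, 29, 93, 84, 36]
  L1: h(3,94)=(3*31+94)%997=187 h(95,57)=(95*31+57)%997=11 h(29,93)=(29*31+93)%997=992 h(84,36)=(84*31+36)%997=646 -> [187, 11, 992, 646]
  L2: h(187,11)=(187*31+11)%997=823 h(992,646)=(992*31+646)%997=491 -> [823, 491]
  L3: h(823,491)=(823*31+491)%997=82 -> [82]
  root = 82 != target 243
Candidate D: set leaf[5] = 25 -> leaves = [3, 94, 95, 57, 29, 25, 23, 36]
  L0: [3, 94, 95, 57, 29, 25, 23, 36]
  L1: h(3,94)=(3*31+94)%997=187 h(95,57)=(95*31+57)%997=11 h(29,25)=(29*31+25)%997=924 h(23,36)=(23*31+36)%997=749 -> [187, 11, 924, 749]
  L2: h(187,11)=(187*31+11)%997=823 h(924,749)=(924*31+749)%997=480 -> [823, 480]
  L3: h(823,480)=(823*31+480)%997=71 -> [71]
  root = 71 != target 243
Candidate B produces the target root.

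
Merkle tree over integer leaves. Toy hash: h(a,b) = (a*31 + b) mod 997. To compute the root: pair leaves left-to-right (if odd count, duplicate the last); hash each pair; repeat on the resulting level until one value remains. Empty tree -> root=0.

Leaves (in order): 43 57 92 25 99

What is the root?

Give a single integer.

L0: [43, 57, 92, 25, 99]
L1: h(43,57)=(43*31+57)%997=393 h(92,25)=(92*31+25)%997=883 h(99,99)=(99*31+99)%997=177 -> [393, 883, 177]
L2: h(393,883)=(393*31+883)%997=105 h(177,177)=(177*31+177)%997=679 -> [105, 679]
L3: h(105,679)=(105*31+679)%997=943 -> [943]

Answer: 943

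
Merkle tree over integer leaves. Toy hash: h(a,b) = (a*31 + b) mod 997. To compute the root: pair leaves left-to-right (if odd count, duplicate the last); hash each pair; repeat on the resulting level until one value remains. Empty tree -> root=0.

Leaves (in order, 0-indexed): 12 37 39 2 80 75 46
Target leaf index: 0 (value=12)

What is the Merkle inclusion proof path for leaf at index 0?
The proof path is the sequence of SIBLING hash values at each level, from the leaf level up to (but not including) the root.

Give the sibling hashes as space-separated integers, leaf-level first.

L0 (leaves): [12, 37, 39, 2, 80, 75, 46], target index=0
L1: h(12,37)=(12*31+37)%997=409 [pair 0] h(39,2)=(39*31+2)%997=214 [pair 1] h(80,75)=(80*31+75)%997=561 [pair 2] h(46,46)=(46*31+46)%997=475 [pair 3] -> [409, 214, 561, 475]
  Sibling for proof at L0: 37
L2: h(409,214)=(409*31+214)%997=929 [pair 0] h(561,475)=(561*31+475)%997=917 [pair 1] -> [929, 917]
  Sibling for proof at L1: 214
L3: h(929,917)=(929*31+917)%997=803 [pair 0] -> [803]
  Sibling for proof at L2: 917
Root: 803
Proof path (sibling hashes from leaf to root): [37, 214, 917]

Answer: 37 214 917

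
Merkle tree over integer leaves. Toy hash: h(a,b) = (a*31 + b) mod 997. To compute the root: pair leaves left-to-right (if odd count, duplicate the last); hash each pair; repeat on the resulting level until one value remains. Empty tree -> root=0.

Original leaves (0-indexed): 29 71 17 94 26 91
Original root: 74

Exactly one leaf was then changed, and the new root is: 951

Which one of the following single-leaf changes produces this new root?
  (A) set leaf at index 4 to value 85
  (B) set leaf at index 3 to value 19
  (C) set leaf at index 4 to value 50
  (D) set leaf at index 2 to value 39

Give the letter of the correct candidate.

Original leaves: [29, 71, 17, 94, 26, 91]
Target new root: 951
Try each candidate change and compute the resulting root:
Candidate A: set leaf[4] = 85 -> leaves = [29, 71, 17, 94, 85, 91]
  L0: [29, 71, 17, 94, 85, 91]
  L1: h(29,71)=(29*31+71)%997=970 h(17,94)=(17*31+94)%997=621 h(85,91)=(85*31+91)%997=732 -> [970, 621, 732]
  L2: h(970,621)=(970*31+621)%997=781 h(732,732)=(732*31+732)%997=493 -> [781, 493]
  L3: h(781,493)=(781*31+493)%997=776 -> [776]
  root = 776 != target 951
Candidate B: set leaf[3] = 19 -> leaves = [29, 71, 17, 19, 26, 91]
  L0: [29, 71, 17, 19, 26, 91]
  L1: h(29,71)=(29*31+71)%997=970 h(17,19)=(17*31+19)%997=546 h(26,91)=(26*31+91)%997=897 -> [970, 546, 897]
  L2: h(970,546)=(970*31+546)%997=706 h(897,897)=(897*31+897)%997=788 -> [706, 788]
  L3: h(706,788)=(706*31+788)%997=740 -> [740]
  root = 740 != target 951
Candidate C: set leaf[4] = 50 -> leaves = [29, 71, 17, 94, 50, 91]
  L0: [29, 71, 17, 94, 50, 91]
  L1: h(29,71)=(29*31+71)%997=970 h(17,94)=(17*31+94)%997=621 h(50,91)=(50*31+91)%997=644 -> [970, 621, 644]
  L2: h(970,621)=(970*31+621)%997=781 h(644,644)=(644*31+644)%997=668 -> [781, 668]
  L3: h(781,668)=(781*31+668)%997=951 -> [951]
  root = 951 == target 951  ** MATCH **
Candidate D: set leaf[2] = 39 -> leaves = [29, 71, 39, 94, 26, 91]
  L0: [29, 71, 39, 94, 26, 91]
  L1: h(29,71)=(29*31+71)%997=970 h(39,94)=(39*31+94)%997=306 h(26,91)=(26*31+91)%997=897 -> [970, 306, 897]
  L2: h(970,306)=(970*31+306)%997=466 h(897,897)=(897*31+897)%997=788 -> [466, 788]
  L3: h(466,788)=(466*31+788)%997=279 -> [279]
  root = 279 != target 951
Candidate C produces the target root.

Answer: C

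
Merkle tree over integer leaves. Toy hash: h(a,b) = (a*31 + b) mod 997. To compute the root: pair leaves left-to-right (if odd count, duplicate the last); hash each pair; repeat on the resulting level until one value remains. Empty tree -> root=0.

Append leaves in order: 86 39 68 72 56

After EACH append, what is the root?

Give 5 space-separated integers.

Answer: 86 711 289 293 625

Derivation:
After append 86 (leaves=[86]):
  L0: [86]
  root=86
After append 39 (leaves=[86, 39]):
  L0: [86, 39]
  L1: h(86,39)=(86*31+39)%997=711 -> [711]
  root=711
After append 68 (leaves=[86, 39, 68]):
  L0: [86, 39, 68]
  L1: h(86,39)=(86*31+39)%997=711 h(68,68)=(68*31+68)%997=182 -> [711, 182]
  L2: h(711,182)=(711*31+182)%997=289 -> [289]
  root=289
After append 72 (leaves=[86, 39, 68, 72]):
  L0: [86, 39, 68, 72]
  L1: h(86,39)=(86*31+39)%997=711 h(68,72)=(68*31+72)%997=186 -> [711, 186]
  L2: h(711,186)=(711*31+186)%997=293 -> [293]
  root=293
After append 56 (leaves=[86, 39, 68, 72, 56]):
  L0: [86, 39, 68, 72, 56]
  L1: h(86,39)=(86*31+39)%997=711 h(68,72)=(68*31+72)%997=186 h(56,56)=(56*31+56)%997=795 -> [711, 186, 795]
  L2: h(711,186)=(711*31+186)%997=293 h(795,795)=(795*31+795)%997=515 -> [293, 515]
  L3: h(293,515)=(293*31+515)%997=625 -> [625]
  root=625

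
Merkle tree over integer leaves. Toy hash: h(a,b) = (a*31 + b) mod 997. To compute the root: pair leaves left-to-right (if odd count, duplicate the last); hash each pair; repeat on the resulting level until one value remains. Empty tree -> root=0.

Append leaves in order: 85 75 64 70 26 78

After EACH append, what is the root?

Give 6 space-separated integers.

After append 85 (leaves=[85]):
  L0: [85]
  root=85
After append 75 (leaves=[85, 75]):
  L0: [85, 75]
  L1: h(85,75)=(85*31+75)%997=716 -> [716]
  root=716
After append 64 (leaves=[85, 75, 64]):
  L0: [85, 75, 64]
  L1: h(85,75)=(85*31+75)%997=716 h(64,64)=(64*31+64)%997=54 -> [716, 54]
  L2: h(716,54)=(716*31+54)%997=316 -> [316]
  root=316
After append 70 (leaves=[85, 75, 64, 70]):
  L0: [85, 75, 64, 70]
  L1: h(85,75)=(85*31+75)%997=716 h(64,70)=(64*31+70)%997=60 -> [716, 60]
  L2: h(716,60)=(716*31+60)%997=322 -> [322]
  root=322
After append 26 (leaves=[85, 75, 64, 70, 26]):
  L0: [85, 75, 64, 70, 26]
  L1: h(85,75)=(85*31+75)%997=716 h(64,70)=(64*31+70)%997=60 h(26,26)=(26*31+26)%997=832 -> [716, 60, 832]
  L2: h(716,60)=(716*31+60)%997=322 h(832,832)=(832*31+832)%997=702 -> [322, 702]
  L3: h(322,702)=(322*31+702)%997=714 -> [714]
  root=714
After append 78 (leaves=[85, 75, 64, 70, 26, 78]):
  L0: [85, 75, 64, 70, 26, 78]
  L1: h(85,75)=(85*31+75)%997=716 h(64,70)=(64*31+70)%997=60 h(26,78)=(26*31+78)%997=884 -> [716, 60, 884]
  L2: h(716,60)=(716*31+60)%997=322 h(884,884)=(884*31+884)%997=372 -> [322, 372]
  L3: h(322,372)=(322*31+372)%997=384 -> [384]
  root=384

Answer: 85 716 316 322 714 384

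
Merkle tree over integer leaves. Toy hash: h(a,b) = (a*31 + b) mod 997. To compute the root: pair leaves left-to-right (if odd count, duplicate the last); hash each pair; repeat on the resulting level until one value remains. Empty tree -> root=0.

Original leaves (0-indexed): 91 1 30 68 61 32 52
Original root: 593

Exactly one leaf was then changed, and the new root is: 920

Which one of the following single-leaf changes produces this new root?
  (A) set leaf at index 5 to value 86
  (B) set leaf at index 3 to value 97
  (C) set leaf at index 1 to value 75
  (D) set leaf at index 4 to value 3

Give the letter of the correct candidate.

Original leaves: [91, 1, 30, 68, 61, 32, 52]
Target new root: 920
Try each candidate change and compute the resulting root:
Candidate A: set leaf[5] = 86 -> leaves = [91, 1, 30, 68, 61, 86, 52]
  L0: [91, 1, 30, 68, 61, 86, 52]
  L1: h(91,1)=(91*31+1)%997=828 h(30,68)=(30*31+68)%997=1 h(61,86)=(61*31+86)%997=980 h(52,52)=(52*31+52)%997=667 -> [828, 1, 980, 667]
  L2: h(828,1)=(828*31+1)%997=744 h(980,667)=(980*31+667)%997=140 -> [744, 140]
  L3: h(744,140)=(744*31+140)%997=273 -> [273]
  root = 273 != target 920
Candidate B: set leaf[3] = 97 -> leaves = [91, 1, 30, 97, 61, 32, 52]
  L0: [91, 1, 30, 97, 61, 32, 52]
  L1: h(91,1)=(91*31+1)%997=828 h(30,97)=(30*31+97)%997=30 h(61,32)=(61*31+32)%997=926 h(52,52)=(52*31+52)%997=667 -> [828, 30, 926, 667]
  L2: h(828,30)=(828*31+30)%997=773 h(926,667)=(926*31+667)%997=460 -> [773, 460]
  L3: h(773,460)=(773*31+460)%997=495 -> [495]
  root = 495 != target 920
Candidate C: set leaf[1] = 75 -> leaves = [91, 75, 30, 68, 61, 32, 52]
  L0: [91, 75, 30, 68, 61, 32, 52]
  L1: h(91,75)=(91*31+75)%997=902 h(30,68)=(30*31+68)%997=1 h(61,32)=(61*31+32)%997=926 h(52,52)=(52*31+52)%997=667 -> [902, 1, 926, 667]
  L2: h(902,1)=(902*31+1)%997=47 h(926,667)=(926*31+667)%997=460 -> [47, 460]
  L3: h(47,460)=(47*31+460)%997=920 -> [920]
  root = 920 == target 920  ** MATCH **
Candidate D: set leaf[4] = 3 -> leaves = [91, 1, 30, 68, 3, 32, 52]
  L0: [91, 1, 30, 68, 3, 32, 52]
  L1: h(91,1)=(91*31+1)%997=828 h(30,68)=(30*31+68)%997=1 h(3,32)=(3*31+32)%997=125 h(52,52)=(52*31+52)%997=667 -> [828, 1, 125, 667]
  L2: h(828,1)=(828*31+1)%997=744 h(125,667)=(125*31+667)%997=554 -> [744, 554]
  L3: h(744,554)=(744*31+554)%997=687 -> [687]
  root = 687 != target 920
Candidate C produces the target root.

Answer: C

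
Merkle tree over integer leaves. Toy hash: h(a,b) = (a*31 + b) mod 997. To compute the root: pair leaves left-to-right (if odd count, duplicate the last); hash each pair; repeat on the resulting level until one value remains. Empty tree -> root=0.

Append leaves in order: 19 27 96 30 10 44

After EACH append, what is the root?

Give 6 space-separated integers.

After append 19 (leaves=[19]):
  L0: [19]
  root=19
After append 27 (leaves=[19, 27]):
  L0: [19, 27]
  L1: h(19,27)=(19*31+27)%997=616 -> [616]
  root=616
After append 96 (leaves=[19, 27, 96]):
  L0: [19, 27, 96]
  L1: h(19,27)=(19*31+27)%997=616 h(96,96)=(96*31+96)%997=81 -> [616, 81]
  L2: h(616,81)=(616*31+81)%997=234 -> [234]
  root=234
After append 30 (leaves=[19, 27, 96, 30]):
  L0: [19, 27, 96, 30]
  L1: h(19,27)=(19*31+27)%997=616 h(96,30)=(96*31+30)%997=15 -> [616, 15]
  L2: h(616,15)=(616*31+15)%997=168 -> [168]
  root=168
After append 10 (leaves=[19, 27, 96, 30, 10]):
  L0: [19, 27, 96, 30, 10]
  L1: h(19,27)=(19*31+27)%997=616 h(96,30)=(96*31+30)%997=15 h(10,10)=(10*31+10)%997=320 -> [616, 15, 320]
  L2: h(616,15)=(616*31+15)%997=168 h(320,320)=(320*31+320)%997=270 -> [168, 270]
  L3: h(168,270)=(168*31+270)%997=493 -> [493]
  root=493
After append 44 (leaves=[19, 27, 96, 30, 10, 44]):
  L0: [19, 27, 96, 30, 10, 44]
  L1: h(19,27)=(19*31+27)%997=616 h(96,30)=(96*31+30)%997=15 h(10,44)=(10*31+44)%997=354 -> [616, 15, 354]
  L2: h(616,15)=(616*31+15)%997=168 h(354,354)=(354*31+354)%997=361 -> [168, 361]
  L3: h(168,361)=(168*31+361)%997=584 -> [584]
  root=584

Answer: 19 616 234 168 493 584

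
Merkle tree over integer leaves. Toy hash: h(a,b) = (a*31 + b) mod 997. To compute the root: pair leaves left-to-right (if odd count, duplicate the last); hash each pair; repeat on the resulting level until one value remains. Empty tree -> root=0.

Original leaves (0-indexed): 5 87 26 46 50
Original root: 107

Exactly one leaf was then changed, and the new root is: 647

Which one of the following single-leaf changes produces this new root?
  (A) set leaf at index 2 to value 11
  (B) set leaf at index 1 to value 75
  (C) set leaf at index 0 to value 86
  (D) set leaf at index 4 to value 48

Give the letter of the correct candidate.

Answer: A

Derivation:
Original leaves: [5, 87, 26, 46, 50]
Target new root: 647
Try each candidate change and compute the resulting root:
Candidate A: set leaf[2] = 11 -> leaves = [5, 87, 11, 46, 50]
  L0: [5, 87, 11, 46, 50]
  L1: h(5,87)=(5*31+87)%997=242 h(11,46)=(11*31+46)%997=387 h(50,50)=(50*31+50)%997=603 -> [242, 387, 603]
  L2: h(242,387)=(242*31+387)%997=910 h(603,603)=(603*31+603)%997=353 -> [910, 353]
  L3: h(910,353)=(910*31+353)%997=647 -> [647]
  root = 647 == target 647  ** MATCH **
Candidate B: set leaf[1] = 75 -> leaves = [5, 75, 26, 46, 50]
  L0: [5, 75, 26, 46, 50]
  L1: h(5,75)=(5*31+75)%997=230 h(26,46)=(26*31+46)%997=852 h(50,50)=(50*31+50)%997=603 -> [230, 852, 603]
  L2: h(230,852)=(230*31+852)%997=6 h(603,603)=(603*31+603)%997=353 -> [6, 353]
  L3: h(6,353)=(6*31+353)%997=539 -> [539]
  root = 539 != target 647
Candidate C: set leaf[0] = 86 -> leaves = [86, 87, 26, 46, 50]
  L0: [86, 87, 26, 46, 50]
  L1: h(86,87)=(86*31+87)%997=759 h(26,46)=(26*31+46)%997=852 h(50,50)=(50*31+50)%997=603 -> [759, 852, 603]
  L2: h(759,852)=(759*31+852)%997=453 h(603,603)=(603*31+603)%997=353 -> [453, 353]
  L3: h(453,353)=(453*31+353)%997=438 -> [438]
  root = 438 != target 647
Candidate D: set leaf[4] = 48 -> leaves = [5, 87, 26, 46, 48]
  L0: [5, 87, 26, 46, 48]
  L1: h(5,87)=(5*31+87)%997=242 h(26,46)=(26*31+46)%997=852 h(48,48)=(48*31+48)%997=539 -> [242, 852, 539]
  L2: h(242,852)=(242*31+852)%997=378 h(539,539)=(539*31+539)%997=299 -> [378, 299]
  L3: h(378,299)=(378*31+299)%997=53 -> [53]
  root = 53 != target 647
Candidate A produces the target root.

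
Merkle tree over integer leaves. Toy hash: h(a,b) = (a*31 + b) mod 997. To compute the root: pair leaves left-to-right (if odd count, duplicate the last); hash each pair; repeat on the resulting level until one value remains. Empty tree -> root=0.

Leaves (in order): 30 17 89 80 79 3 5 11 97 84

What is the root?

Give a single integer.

Answer: 786

Derivation:
L0: [30, 17, 89, 80, 79, 3, 5, 11, 97, 84]
L1: h(30,17)=(30*31+17)%997=947 h(89,80)=(89*31+80)%997=845 h(79,3)=(79*31+3)%997=458 h(5,11)=(5*31+11)%997=166 h(97,84)=(97*31+84)%997=100 -> [947, 845, 458, 166, 100]
L2: h(947,845)=(947*31+845)%997=292 h(458,166)=(458*31+166)%997=406 h(100,100)=(100*31+100)%997=209 -> [292, 406, 209]
L3: h(292,406)=(292*31+406)%997=485 h(209,209)=(209*31+209)%997=706 -> [485, 706]
L4: h(485,706)=(485*31+706)%997=786 -> [786]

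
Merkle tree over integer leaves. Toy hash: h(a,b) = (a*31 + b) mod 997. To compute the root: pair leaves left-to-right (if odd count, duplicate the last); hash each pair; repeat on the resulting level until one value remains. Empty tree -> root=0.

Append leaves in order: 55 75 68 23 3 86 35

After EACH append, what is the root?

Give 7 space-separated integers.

Answer: 55 783 527 482 68 730 674

Derivation:
After append 55 (leaves=[55]):
  L0: [55]
  root=55
After append 75 (leaves=[55, 75]):
  L0: [55, 75]
  L1: h(55,75)=(55*31+75)%997=783 -> [783]
  root=783
After append 68 (leaves=[55, 75, 68]):
  L0: [55, 75, 68]
  L1: h(55,75)=(55*31+75)%997=783 h(68,68)=(68*31+68)%997=182 -> [783, 182]
  L2: h(783,182)=(783*31+182)%997=527 -> [527]
  root=527
After append 23 (leaves=[55, 75, 68, 23]):
  L0: [55, 75, 68, 23]
  L1: h(55,75)=(55*31+75)%997=783 h(68,23)=(68*31+23)%997=137 -> [783, 137]
  L2: h(783,137)=(783*31+137)%997=482 -> [482]
  root=482
After append 3 (leaves=[55, 75, 68, 23, 3]):
  L0: [55, 75, 68, 23, 3]
  L1: h(55,75)=(55*31+75)%997=783 h(68,23)=(68*31+23)%997=137 h(3,3)=(3*31+3)%997=96 -> [783, 137, 96]
  L2: h(783,137)=(783*31+137)%997=482 h(96,96)=(96*31+96)%997=81 -> [482, 81]
  L3: h(482,81)=(482*31+81)%997=68 -> [68]
  root=68
After append 86 (leaves=[55, 75, 68, 23, 3, 86]):
  L0: [55, 75, 68, 23, 3, 86]
  L1: h(55,75)=(55*31+75)%997=783 h(68,23)=(68*31+23)%997=137 h(3,86)=(3*31+86)%997=179 -> [783, 137, 179]
  L2: h(783,137)=(783*31+137)%997=482 h(179,179)=(179*31+179)%997=743 -> [482, 743]
  L3: h(482,743)=(482*31+743)%997=730 -> [730]
  root=730
After append 35 (leaves=[55, 75, 68, 23, 3, 86, 35]):
  L0: [55, 75, 68, 23, 3, 86, 35]
  L1: h(55,75)=(55*31+75)%997=783 h(68,23)=(68*31+23)%997=137 h(3,86)=(3*31+86)%997=179 h(35,35)=(35*31+35)%997=123 -> [783, 137, 179, 123]
  L2: h(783,137)=(783*31+137)%997=482 h(179,123)=(179*31+123)%997=687 -> [482, 687]
  L3: h(482,687)=(482*31+687)%997=674 -> [674]
  root=674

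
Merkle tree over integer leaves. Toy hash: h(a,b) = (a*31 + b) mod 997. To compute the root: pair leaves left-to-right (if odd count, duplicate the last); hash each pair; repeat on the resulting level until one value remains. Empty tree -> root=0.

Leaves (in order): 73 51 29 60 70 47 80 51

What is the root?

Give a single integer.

L0: [73, 51, 29, 60, 70, 47, 80, 51]
L1: h(73,51)=(73*31+51)%997=320 h(29,60)=(29*31+60)%997=959 h(70,47)=(70*31+47)%997=223 h(80,51)=(80*31+51)%997=537 -> [320, 959, 223, 537]
L2: h(320,959)=(320*31+959)%997=909 h(223,537)=(223*31+537)%997=471 -> [909, 471]
L3: h(909,471)=(909*31+471)%997=734 -> [734]

Answer: 734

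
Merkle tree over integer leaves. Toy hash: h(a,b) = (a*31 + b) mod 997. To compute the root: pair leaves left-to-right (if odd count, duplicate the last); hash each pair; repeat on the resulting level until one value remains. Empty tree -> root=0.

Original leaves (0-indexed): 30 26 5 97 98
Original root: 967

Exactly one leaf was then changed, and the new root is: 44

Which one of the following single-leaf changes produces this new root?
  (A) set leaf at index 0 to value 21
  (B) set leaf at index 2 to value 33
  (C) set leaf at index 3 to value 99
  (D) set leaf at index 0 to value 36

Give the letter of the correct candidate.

Original leaves: [30, 26, 5, 97, 98]
Target new root: 44
Try each candidate change and compute the resulting root:
Candidate A: set leaf[0] = 21 -> leaves = [21, 26, 5, 97, 98]
  L0: [21, 26, 5, 97, 98]
  L1: h(21,26)=(21*31+26)%997=677 h(5,97)=(5*31+97)%997=252 h(98,98)=(98*31+98)%997=145 -> [677, 252, 145]
  L2: h(677,252)=(677*31+252)%997=302 h(145,145)=(145*31+145)%997=652 -> [302, 652]
  L3: h(302,652)=(302*31+652)%997=44 -> [44]
  root = 44 == target 44  ** MATCH **
Candidate B: set leaf[2] = 33 -> leaves = [30, 26, 33, 97, 98]
  L0: [30, 26, 33, 97, 98]
  L1: h(30,26)=(30*31+26)%997=956 h(33,97)=(33*31+97)%997=123 h(98,98)=(98*31+98)%997=145 -> [956, 123, 145]
  L2: h(956,123)=(956*31+123)%997=846 h(145,145)=(145*31+145)%997=652 -> [846, 652]
  L3: h(846,652)=(846*31+652)%997=956 -> [956]
  root = 956 != target 44
Candidate C: set leaf[3] = 99 -> leaves = [30, 26, 5, 99, 98]
  L0: [30, 26, 5, 99, 98]
  L1: h(30,26)=(30*31+26)%997=956 h(5,99)=(5*31+99)%997=254 h(98,98)=(98*31+98)%997=145 -> [956, 254, 145]
  L2: h(956,254)=(956*31+254)%997=977 h(145,145)=(145*31+145)%997=652 -> [977, 652]
  L3: h(977,652)=(977*31+652)%997=32 -> [32]
  root = 32 != target 44
Candidate D: set leaf[0] = 36 -> leaves = [36, 26, 5, 97, 98]
  L0: [36, 26, 5, 97, 98]
  L1: h(36,26)=(36*31+26)%997=145 h(5,97)=(5*31+97)%997=252 h(98,98)=(98*31+98)%997=145 -> [145, 252, 145]
  L2: h(145,252)=(145*31+252)%997=759 h(145,145)=(145*31+145)%997=652 -> [759, 652]
  L3: h(759,652)=(759*31+652)%997=253 -> [253]
  root = 253 != target 44
Candidate A produces the target root.

Answer: A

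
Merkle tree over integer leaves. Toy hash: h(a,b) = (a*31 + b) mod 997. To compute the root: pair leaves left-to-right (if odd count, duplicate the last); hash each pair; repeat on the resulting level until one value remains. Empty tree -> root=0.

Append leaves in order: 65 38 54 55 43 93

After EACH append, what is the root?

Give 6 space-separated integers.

Answer: 65 59 566 567 792 398

Derivation:
After append 65 (leaves=[65]):
  L0: [65]
  root=65
After append 38 (leaves=[65, 38]):
  L0: [65, 38]
  L1: h(65,38)=(65*31+38)%997=59 -> [59]
  root=59
After append 54 (leaves=[65, 38, 54]):
  L0: [65, 38, 54]
  L1: h(65,38)=(65*31+38)%997=59 h(54,54)=(54*31+54)%997=731 -> [59, 731]
  L2: h(59,731)=(59*31+731)%997=566 -> [566]
  root=566
After append 55 (leaves=[65, 38, 54, 55]):
  L0: [65, 38, 54, 55]
  L1: h(65,38)=(65*31+38)%997=59 h(54,55)=(54*31+55)%997=732 -> [59, 732]
  L2: h(59,732)=(59*31+732)%997=567 -> [567]
  root=567
After append 43 (leaves=[65, 38, 54, 55, 43]):
  L0: [65, 38, 54, 55, 43]
  L1: h(65,38)=(65*31+38)%997=59 h(54,55)=(54*31+55)%997=732 h(43,43)=(43*31+43)%997=379 -> [59, 732, 379]
  L2: h(59,732)=(59*31+732)%997=567 h(379,379)=(379*31+379)%997=164 -> [567, 164]
  L3: h(567,164)=(567*31+164)%997=792 -> [792]
  root=792
After append 93 (leaves=[65, 38, 54, 55, 43, 93]):
  L0: [65, 38, 54, 55, 43, 93]
  L1: h(65,38)=(65*31+38)%997=59 h(54,55)=(54*31+55)%997=732 h(43,93)=(43*31+93)%997=429 -> [59, 732, 429]
  L2: h(59,732)=(59*31+732)%997=567 h(429,429)=(429*31+429)%997=767 -> [567, 767]
  L3: h(567,767)=(567*31+767)%997=398 -> [398]
  root=398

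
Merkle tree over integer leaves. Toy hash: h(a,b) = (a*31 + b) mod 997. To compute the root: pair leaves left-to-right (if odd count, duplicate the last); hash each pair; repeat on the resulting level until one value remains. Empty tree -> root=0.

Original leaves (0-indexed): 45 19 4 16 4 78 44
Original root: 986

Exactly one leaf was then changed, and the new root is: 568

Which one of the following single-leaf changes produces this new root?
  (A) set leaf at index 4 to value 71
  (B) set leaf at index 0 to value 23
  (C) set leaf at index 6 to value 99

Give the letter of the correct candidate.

Answer: A

Derivation:
Original leaves: [45, 19, 4, 16, 4, 78, 44]
Target new root: 568
Try each candidate change and compute the resulting root:
Candidate A: set leaf[4] = 71 -> leaves = [45, 19, 4, 16, 71, 78, 44]
  L0: [45, 19, 4, 16, 71, 78, 44]
  L1: h(45,19)=(45*31+19)%997=417 h(4,16)=(4*31+16)%997=140 h(71,78)=(71*31+78)%997=285 h(44,44)=(44*31+44)%997=411 -> [417, 140, 285, 411]
  L2: h(417,140)=(417*31+140)%997=106 h(285,411)=(285*31+411)%997=273 -> [106, 273]
  L3: h(106,273)=(106*31+273)%997=568 -> [568]
  root = 568 == target 568  ** MATCH **
Candidate B: set leaf[0] = 23 -> leaves = [23, 19, 4, 16, 4, 78, 44]
  L0: [23, 19, 4, 16, 4, 78, 44]
  L1: h(23,19)=(23*31+19)%997=732 h(4,16)=(4*31+16)%997=140 h(4,78)=(4*31+78)%997=202 h(44,44)=(44*31+44)%997=411 -> [732, 140, 202, 411]
  L2: h(732,140)=(732*31+140)%997=898 h(202,411)=(202*31+411)%997=691 -> [898, 691]
  L3: h(898,691)=(898*31+691)%997=613 -> [613]
  root = 613 != target 568
Candidate C: set leaf[6] = 99 -> leaves = [45, 19, 4, 16, 4, 78, 99]
  L0: [45, 19, 4, 16, 4, 78, 99]
  L1: h(45,19)=(45*31+19)%997=417 h(4,16)=(4*31+16)%997=140 h(4,78)=(4*31+78)%997=202 h(99,99)=(99*31+99)%997=177 -> [417, 140, 202, 177]
  L2: h(417,140)=(417*31+140)%997=106 h(202,177)=(202*31+177)%997=457 -> [106, 457]
  L3: h(106,457)=(106*31+457)%997=752 -> [752]
  root = 752 != target 568
Candidate A produces the target root.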